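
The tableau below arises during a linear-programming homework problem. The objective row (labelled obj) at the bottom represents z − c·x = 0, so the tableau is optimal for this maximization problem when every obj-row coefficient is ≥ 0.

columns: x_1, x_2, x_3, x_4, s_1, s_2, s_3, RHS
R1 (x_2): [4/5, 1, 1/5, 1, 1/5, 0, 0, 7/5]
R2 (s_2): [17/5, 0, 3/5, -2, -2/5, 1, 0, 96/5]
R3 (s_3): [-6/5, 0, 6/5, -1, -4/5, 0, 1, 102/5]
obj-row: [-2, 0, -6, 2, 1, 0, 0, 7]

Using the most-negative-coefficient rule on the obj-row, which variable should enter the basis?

x_3

Negative obj-row entries: x_1: -2, x_3: -6.
The most negative is -6 in column x_3, so x_3 enters.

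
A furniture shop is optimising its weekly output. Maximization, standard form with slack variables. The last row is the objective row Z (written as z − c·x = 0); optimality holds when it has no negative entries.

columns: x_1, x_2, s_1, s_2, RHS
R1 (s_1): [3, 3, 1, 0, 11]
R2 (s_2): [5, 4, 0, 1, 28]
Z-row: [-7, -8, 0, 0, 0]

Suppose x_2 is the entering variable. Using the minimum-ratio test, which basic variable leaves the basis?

Column x_2 entries and ratios — s_1: 11/3 = 11/3; s_2: 28/4 = 7.
Smallest ratio is 11/3 in the row of s_1, so s_1 leaves.

s_1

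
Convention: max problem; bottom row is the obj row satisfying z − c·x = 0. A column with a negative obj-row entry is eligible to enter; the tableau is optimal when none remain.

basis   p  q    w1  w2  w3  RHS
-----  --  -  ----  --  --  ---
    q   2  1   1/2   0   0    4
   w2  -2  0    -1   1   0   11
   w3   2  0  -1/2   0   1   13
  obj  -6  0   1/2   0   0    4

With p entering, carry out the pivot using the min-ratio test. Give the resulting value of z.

16

Ratio test on column p — row 1: 4/2 = 2; row 2: entry -2 ≤ 0; row 3: 13/2 = 13/2. Minimum is 2 at row 1 (q leaves); pivot element 2.
Pivot on row 1; the obj-row RHS becomes 4 − (-6)·2 = 16.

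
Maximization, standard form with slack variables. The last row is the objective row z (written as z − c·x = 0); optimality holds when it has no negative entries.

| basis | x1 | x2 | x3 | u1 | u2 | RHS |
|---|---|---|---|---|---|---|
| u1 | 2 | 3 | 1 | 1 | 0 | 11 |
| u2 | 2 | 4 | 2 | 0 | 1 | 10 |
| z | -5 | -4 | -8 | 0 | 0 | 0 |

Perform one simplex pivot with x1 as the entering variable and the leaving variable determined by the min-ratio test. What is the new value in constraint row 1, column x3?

Ratio test on column x1 — row 1: 11/2 = 11/2; row 2: 10/2 = 5. Minimum is 5 at row 2 (u2 leaves); pivot element 2.
Divide row 2 by 2; eliminate column x1 from the other rows.
Row 1 update in column x3: 1 − 2·1 = -1.

-1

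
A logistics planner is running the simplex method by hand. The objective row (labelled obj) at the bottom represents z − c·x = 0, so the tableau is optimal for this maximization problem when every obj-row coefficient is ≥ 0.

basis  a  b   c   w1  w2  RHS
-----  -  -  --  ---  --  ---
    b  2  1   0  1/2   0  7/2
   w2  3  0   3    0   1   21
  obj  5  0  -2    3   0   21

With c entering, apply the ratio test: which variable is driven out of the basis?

Column c entries and ratios — b: 0 ≤ 0, skip; w2: 21/3 = 7.
Smallest ratio is 7 in the row of w2, so w2 leaves.

w2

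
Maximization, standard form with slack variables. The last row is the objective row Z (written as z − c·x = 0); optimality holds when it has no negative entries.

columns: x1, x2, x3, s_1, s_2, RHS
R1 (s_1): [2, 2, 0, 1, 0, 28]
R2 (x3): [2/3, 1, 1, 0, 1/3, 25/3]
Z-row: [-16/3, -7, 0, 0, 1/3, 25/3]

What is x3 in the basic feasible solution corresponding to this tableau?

25/3

x3 is basic (row 2); its value is the RHS of that row, 25/3.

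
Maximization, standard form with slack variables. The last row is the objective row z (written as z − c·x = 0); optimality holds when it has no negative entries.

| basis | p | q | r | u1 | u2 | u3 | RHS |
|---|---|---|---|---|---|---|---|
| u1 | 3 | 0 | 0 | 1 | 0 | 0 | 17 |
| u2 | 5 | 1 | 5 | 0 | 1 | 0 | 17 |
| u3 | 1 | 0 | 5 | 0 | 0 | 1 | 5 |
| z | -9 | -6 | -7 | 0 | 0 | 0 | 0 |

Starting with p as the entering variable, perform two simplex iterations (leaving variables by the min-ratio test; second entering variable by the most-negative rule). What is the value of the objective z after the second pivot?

102

Ratio test on column p — row 1: 17/3 = 17/3; row 2: 17/5 = 17/5; row 3: 5/1 = 5. Minimum is 17/5 at row 2 (u2 leaves); pivot element 5.
Pivot on row 2; the z-row RHS becomes 0 − (-9)·(17/5) = 153/5.
Next entering variable (most negative z-row entry -21/5): q.
Ratio test on column q — row 1: entry -3/5 ≤ 0; row 2: (17/5)/(1/5) = 17; row 3: entry -1/5 ≤ 0. Minimum is 17 at row 2 (p leaves); pivot element 1/5.
After the second pivot the z-row RHS is 153/5 − (-21/5)·17 = 102.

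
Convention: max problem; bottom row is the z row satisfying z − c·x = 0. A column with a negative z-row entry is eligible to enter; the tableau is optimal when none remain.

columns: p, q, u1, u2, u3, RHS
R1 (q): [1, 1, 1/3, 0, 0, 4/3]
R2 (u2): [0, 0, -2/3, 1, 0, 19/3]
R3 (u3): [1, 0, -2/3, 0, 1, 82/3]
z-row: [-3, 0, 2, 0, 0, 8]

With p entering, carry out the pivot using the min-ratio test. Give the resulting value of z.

12

Ratio test on column p — row 1: (4/3)/1 = 4/3; row 2: entry 0 ≤ 0; row 3: (82/3)/1 = 82/3. Minimum is 4/3 at row 1 (q leaves); pivot element 1.
Pivot on row 1; the z-row RHS becomes 8 − (-3)·(4/3) = 12.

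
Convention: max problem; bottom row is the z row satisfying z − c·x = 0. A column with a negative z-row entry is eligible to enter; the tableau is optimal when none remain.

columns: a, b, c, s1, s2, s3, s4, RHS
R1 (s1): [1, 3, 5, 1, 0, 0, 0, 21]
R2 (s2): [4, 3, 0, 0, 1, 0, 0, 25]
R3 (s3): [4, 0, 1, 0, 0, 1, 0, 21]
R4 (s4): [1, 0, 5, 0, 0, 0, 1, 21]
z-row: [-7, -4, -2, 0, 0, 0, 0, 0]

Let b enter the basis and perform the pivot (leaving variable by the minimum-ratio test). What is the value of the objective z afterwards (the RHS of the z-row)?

Ratio test on column b — row 1: 21/3 = 7; row 2: 25/3 = 25/3; row 3: entry 0 ≤ 0; row 4: entry 0 ≤ 0. Minimum is 7 at row 1 (s1 leaves); pivot element 3.
Pivot on row 1; the z-row RHS becomes 0 − (-4)·7 = 28.

28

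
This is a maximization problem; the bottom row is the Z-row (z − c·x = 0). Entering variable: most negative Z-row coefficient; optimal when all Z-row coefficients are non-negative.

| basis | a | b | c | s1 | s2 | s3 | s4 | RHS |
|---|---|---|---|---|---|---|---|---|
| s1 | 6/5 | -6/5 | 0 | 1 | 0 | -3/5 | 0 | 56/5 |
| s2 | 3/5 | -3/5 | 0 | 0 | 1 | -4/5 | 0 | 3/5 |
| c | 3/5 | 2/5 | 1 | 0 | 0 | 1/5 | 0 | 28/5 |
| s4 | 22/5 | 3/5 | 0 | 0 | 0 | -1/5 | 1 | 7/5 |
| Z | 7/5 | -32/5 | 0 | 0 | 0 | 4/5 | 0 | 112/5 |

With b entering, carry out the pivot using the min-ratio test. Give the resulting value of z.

Ratio test on column b — row 1: entry -6/5 ≤ 0; row 2: entry -3/5 ≤ 0; row 3: (28/5)/(2/5) = 14; row 4: (7/5)/(3/5) = 7/3. Minimum is 7/3 at row 4 (s4 leaves); pivot element 3/5.
Pivot on row 4; the Z-row RHS becomes 112/5 − (-32/5)·(7/3) = 112/3.

112/3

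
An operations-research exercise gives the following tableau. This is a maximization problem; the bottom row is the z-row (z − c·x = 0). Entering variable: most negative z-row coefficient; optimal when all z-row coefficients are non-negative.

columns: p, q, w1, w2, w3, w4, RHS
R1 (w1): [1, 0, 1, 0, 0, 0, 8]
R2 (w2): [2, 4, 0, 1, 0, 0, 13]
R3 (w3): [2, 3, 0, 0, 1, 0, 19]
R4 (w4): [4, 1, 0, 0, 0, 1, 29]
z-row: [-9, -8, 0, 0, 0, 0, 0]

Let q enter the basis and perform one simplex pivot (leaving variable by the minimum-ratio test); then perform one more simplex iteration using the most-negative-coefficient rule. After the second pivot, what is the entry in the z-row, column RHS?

117/2

Ratio test on column q — row 1: entry 0 ≤ 0; row 2: 13/4 = 13/4; row 3: 19/3 = 19/3; row 4: 29/1 = 29. Minimum is 13/4 at row 2 (w2 leaves); pivot element 4.
Divide row 2 by 4; eliminate column q from the other rows.
Second iteration: most negative z-row entry is -5 in column p, so p enters.
Ratio test on column p — row 1: 8/1 = 8; row 2: (13/4)/(1/2) = 13/2; row 3: (37/4)/(1/2) = 37/2; row 4: (103/4)/(7/2) = 103/14. Minimum is 13/2 at row 2 (q leaves); pivot element 1/2.
Divide row 2 by 1/2; eliminate column p from the other rows.
After both pivots, the entry at the z-row, column RHS is 117/2.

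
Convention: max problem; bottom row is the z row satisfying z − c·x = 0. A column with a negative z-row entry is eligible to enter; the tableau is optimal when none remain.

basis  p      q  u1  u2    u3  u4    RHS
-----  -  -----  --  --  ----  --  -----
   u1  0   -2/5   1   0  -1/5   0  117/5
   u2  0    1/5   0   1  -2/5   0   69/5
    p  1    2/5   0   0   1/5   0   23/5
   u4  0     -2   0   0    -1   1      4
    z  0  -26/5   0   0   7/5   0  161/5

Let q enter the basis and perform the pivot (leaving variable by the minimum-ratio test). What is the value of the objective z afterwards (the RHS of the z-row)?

Ratio test on column q — row 1: entry -2/5 ≤ 0; row 2: (69/5)/(1/5) = 69; row 3: (23/5)/(2/5) = 23/2; row 4: entry -2 ≤ 0. Minimum is 23/2 at row 3 (p leaves); pivot element 2/5.
Pivot on row 3; the z-row RHS becomes 161/5 − (-26/5)·(23/2) = 92.

92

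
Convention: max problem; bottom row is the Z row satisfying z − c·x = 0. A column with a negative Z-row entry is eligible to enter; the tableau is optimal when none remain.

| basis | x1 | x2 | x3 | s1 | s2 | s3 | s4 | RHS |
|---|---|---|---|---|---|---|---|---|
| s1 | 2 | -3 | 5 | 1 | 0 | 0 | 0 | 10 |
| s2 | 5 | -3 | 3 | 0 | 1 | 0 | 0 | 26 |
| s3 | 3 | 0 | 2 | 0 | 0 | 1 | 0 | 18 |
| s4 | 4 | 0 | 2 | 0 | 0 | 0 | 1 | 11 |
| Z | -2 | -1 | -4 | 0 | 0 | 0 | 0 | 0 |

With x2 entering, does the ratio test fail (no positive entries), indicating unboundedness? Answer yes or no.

Every constraint-row entry in column x2 is ≤ 0, so increasing x2 is unbounded.

yes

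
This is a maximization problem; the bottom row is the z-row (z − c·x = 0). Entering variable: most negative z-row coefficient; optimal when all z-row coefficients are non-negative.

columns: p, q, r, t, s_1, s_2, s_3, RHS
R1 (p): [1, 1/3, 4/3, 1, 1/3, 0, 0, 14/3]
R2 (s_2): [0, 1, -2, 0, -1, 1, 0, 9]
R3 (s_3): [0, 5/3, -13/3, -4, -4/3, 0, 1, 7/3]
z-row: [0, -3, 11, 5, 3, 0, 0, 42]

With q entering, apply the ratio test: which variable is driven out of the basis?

Column q entries and ratios — p: (14/3)/(1/3) = 14; s_2: 9/1 = 9; s_3: (7/3)/(5/3) = 7/5.
Smallest ratio is 7/5 in the row of s_3, so s_3 leaves.

s_3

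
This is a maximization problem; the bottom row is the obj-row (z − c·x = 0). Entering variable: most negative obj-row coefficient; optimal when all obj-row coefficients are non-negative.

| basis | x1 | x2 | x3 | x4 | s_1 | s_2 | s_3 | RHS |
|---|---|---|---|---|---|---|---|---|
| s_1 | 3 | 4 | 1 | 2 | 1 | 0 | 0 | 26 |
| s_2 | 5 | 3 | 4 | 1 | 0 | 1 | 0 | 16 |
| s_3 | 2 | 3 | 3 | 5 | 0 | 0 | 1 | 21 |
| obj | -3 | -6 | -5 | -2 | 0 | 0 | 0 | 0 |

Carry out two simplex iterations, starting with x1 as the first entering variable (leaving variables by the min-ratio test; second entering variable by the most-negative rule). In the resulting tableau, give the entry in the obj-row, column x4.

Ratio test on column x1 — row 1: 26/3 = 26/3; row 2: 16/5 = 16/5; row 3: 21/2 = 21/2. Minimum is 16/5 at row 2 (s_2 leaves); pivot element 5.
Divide row 2 by 5; eliminate column x1 from the other rows.
Second iteration: most negative obj-row entry is -21/5 in column x2, so x2 enters.
Ratio test on column x2 — row 1: (82/5)/(11/5) = 82/11; row 2: (16/5)/(3/5) = 16/3; row 3: (73/5)/(9/5) = 73/9. Minimum is 16/3 at row 2 (x1 leaves); pivot element 3/5.
Divide row 2 by 3/5; eliminate column x2 from the other rows.
After both pivots, the entry at the obj-row, column x4 is 0.

0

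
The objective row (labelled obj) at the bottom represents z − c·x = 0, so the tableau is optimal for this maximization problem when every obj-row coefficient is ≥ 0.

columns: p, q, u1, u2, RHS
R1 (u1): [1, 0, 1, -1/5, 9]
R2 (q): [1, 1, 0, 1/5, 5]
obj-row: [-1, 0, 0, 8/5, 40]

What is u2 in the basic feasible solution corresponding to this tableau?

0

u2 is not in the basis, so in the current basic feasible solution u2 = 0.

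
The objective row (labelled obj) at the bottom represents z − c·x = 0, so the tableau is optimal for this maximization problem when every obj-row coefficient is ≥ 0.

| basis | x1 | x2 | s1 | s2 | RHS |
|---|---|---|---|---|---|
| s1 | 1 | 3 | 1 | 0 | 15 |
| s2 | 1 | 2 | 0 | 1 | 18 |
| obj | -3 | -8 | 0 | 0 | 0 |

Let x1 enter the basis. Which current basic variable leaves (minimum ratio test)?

Column x1 entries and ratios — s1: 15/1 = 15; s2: 18/1 = 18.
Smallest ratio is 15 in the row of s1, so s1 leaves.

s1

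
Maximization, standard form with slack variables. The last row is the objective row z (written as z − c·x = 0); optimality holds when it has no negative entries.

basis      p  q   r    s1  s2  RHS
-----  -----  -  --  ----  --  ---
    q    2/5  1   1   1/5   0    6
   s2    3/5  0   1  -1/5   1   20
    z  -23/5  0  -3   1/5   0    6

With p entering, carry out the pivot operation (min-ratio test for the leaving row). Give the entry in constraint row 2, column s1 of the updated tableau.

-1/2

Ratio test on column p — row 1: 6/(2/5) = 15; row 2: 20/(3/5) = 100/3. Minimum is 15 at row 1 (q leaves); pivot element 2/5.
Divide row 1 by 2/5; eliminate column p from the other rows.
Row 2 update in column s1: -1/5 − (3/5)·(1/2) = -1/2.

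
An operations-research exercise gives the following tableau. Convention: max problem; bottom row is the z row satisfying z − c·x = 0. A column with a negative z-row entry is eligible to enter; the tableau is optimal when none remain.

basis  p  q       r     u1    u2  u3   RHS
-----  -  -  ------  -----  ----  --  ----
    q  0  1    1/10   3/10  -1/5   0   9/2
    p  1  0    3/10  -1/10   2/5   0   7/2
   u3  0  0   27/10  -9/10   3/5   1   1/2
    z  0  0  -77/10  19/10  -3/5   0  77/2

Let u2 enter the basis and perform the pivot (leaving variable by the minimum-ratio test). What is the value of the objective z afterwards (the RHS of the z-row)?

Ratio test on column u2 — row 1: entry -1/5 ≤ 0; row 2: (7/2)/(2/5) = 35/4; row 3: (1/2)/(3/5) = 5/6. Minimum is 5/6 at row 3 (u3 leaves); pivot element 3/5.
Pivot on row 3; the z-row RHS becomes 77/2 − (-3/5)·(5/6) = 39.

39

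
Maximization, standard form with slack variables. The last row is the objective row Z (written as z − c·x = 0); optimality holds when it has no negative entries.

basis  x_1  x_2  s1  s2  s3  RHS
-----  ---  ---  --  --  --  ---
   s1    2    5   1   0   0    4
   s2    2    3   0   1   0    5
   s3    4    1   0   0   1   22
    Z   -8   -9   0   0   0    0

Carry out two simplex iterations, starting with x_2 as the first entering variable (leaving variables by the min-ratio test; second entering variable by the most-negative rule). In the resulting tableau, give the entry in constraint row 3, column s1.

-2

Ratio test on column x_2 — row 1: 4/5 = 4/5; row 2: 5/3 = 5/3; row 3: 22/1 = 22. Minimum is 4/5 at row 1 (s1 leaves); pivot element 5.
Divide row 1 by 5; eliminate column x_2 from the other rows.
Second iteration: most negative Z-row entry is -22/5 in column x_1, so x_1 enters.
Ratio test on column x_1 — row 1: (4/5)/(2/5) = 2; row 2: (13/5)/(4/5) = 13/4; row 3: (106/5)/(18/5) = 53/9. Minimum is 2 at row 1 (x_2 leaves); pivot element 2/5.
Divide row 1 by 2/5; eliminate column x_1 from the other rows.
After both pivots, the entry at constraint row 3, column s1 is -2.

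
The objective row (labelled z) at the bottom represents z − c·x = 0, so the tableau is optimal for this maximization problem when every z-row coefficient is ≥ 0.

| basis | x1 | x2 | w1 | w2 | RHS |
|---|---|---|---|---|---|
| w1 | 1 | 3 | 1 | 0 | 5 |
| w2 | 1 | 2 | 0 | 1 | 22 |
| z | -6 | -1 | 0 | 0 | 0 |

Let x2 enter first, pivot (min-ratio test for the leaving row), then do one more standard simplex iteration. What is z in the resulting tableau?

30

Ratio test on column x2 — row 1: 5/3 = 5/3; row 2: 22/2 = 11. Minimum is 5/3 at row 1 (w1 leaves); pivot element 3.
Pivot on row 1; the z-row RHS becomes 0 − (-1)·(5/3) = 5/3.
Next entering variable (most negative z-row entry -17/3): x1.
Ratio test on column x1 — row 1: (5/3)/(1/3) = 5; row 2: (56/3)/(1/3) = 56. Minimum is 5 at row 1 (x2 leaves); pivot element 1/3.
After the second pivot the z-row RHS is 5/3 − (-17/3)·5 = 30.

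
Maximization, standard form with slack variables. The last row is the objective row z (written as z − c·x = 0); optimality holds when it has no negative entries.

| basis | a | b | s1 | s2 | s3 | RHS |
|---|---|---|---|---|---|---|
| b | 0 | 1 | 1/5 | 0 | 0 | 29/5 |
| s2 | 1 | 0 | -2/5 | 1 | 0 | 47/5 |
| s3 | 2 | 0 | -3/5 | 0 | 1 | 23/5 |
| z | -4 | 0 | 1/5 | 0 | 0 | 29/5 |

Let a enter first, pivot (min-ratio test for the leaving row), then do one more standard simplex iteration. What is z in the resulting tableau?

Ratio test on column a — row 1: entry 0 ≤ 0; row 2: (47/5)/1 = 47/5; row 3: (23/5)/2 = 23/10. Minimum is 23/10 at row 3 (s3 leaves); pivot element 2.
Pivot on row 3; the z-row RHS becomes 29/5 − (-4)·(23/10) = 15.
Next entering variable (most negative z-row entry -1): s1.
Ratio test on column s1 — row 1: (29/5)/(1/5) = 29; row 2: entry -1/10 ≤ 0; row 3: entry -3/10 ≤ 0. Minimum is 29 at row 1 (b leaves); pivot element 1/5.
After the second pivot the z-row RHS is 15 − (-1)·29 = 44.

44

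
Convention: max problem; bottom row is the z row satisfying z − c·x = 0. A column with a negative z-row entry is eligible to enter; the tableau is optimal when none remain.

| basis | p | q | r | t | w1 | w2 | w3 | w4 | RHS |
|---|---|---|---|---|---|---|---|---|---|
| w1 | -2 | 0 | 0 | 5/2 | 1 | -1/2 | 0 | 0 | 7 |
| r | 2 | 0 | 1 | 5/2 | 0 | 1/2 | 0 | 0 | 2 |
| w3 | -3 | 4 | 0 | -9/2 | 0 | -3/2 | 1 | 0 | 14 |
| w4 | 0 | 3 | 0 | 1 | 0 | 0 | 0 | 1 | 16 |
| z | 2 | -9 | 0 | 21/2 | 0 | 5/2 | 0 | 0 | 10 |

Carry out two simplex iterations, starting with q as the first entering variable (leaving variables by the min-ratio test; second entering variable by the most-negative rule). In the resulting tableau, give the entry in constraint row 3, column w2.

-3/16

Ratio test on column q — row 1: entry 0 ≤ 0; row 2: entry 0 ≤ 0; row 3: 14/4 = 7/2; row 4: 16/3 = 16/3. Minimum is 7/2 at row 3 (w3 leaves); pivot element 4.
Divide row 3 by 4; eliminate column q from the other rows.
Second iteration: most negative z-row entry is -19/4 in column p, so p enters.
Ratio test on column p — row 1: entry -2 ≤ 0; row 2: 2/2 = 1; row 3: entry -3/4 ≤ 0; row 4: (11/2)/(9/4) = 22/9. Minimum is 1 at row 2 (r leaves); pivot element 2.
Divide row 2 by 2; eliminate column p from the other rows.
After both pivots, the entry at constraint row 3, column w2 is -3/16.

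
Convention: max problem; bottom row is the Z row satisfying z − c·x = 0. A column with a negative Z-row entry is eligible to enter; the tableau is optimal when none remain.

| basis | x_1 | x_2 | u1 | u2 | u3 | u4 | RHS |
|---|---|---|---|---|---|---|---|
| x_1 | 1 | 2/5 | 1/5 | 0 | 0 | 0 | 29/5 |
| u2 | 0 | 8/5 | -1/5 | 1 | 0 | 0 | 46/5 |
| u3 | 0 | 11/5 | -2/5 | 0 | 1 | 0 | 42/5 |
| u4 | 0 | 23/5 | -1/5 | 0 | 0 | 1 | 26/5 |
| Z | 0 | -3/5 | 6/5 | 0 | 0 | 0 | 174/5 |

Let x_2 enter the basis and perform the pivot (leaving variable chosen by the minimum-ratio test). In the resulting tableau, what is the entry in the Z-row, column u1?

Ratio test on column x_2 — row 1: (29/5)/(2/5) = 29/2; row 2: (46/5)/(8/5) = 23/4; row 3: (42/5)/(11/5) = 42/11; row 4: (26/5)/(23/5) = 26/23. Minimum is 26/23 at row 4 (u4 leaves); pivot element 23/5.
Divide row 4 by 23/5; eliminate column x_2 from the other rows.
Z-row update in column u1: 6/5 − (-3/5)·(-1/23) = 27/23.

27/23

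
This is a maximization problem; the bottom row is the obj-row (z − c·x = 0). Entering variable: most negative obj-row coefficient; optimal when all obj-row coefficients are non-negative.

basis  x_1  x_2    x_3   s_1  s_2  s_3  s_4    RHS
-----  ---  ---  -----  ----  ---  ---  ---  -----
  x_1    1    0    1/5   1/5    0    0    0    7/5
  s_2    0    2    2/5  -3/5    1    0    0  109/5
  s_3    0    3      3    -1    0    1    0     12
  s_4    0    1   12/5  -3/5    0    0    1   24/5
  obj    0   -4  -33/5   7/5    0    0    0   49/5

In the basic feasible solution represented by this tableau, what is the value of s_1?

0

s_1 is not in the basis, so in the current basic feasible solution s_1 = 0.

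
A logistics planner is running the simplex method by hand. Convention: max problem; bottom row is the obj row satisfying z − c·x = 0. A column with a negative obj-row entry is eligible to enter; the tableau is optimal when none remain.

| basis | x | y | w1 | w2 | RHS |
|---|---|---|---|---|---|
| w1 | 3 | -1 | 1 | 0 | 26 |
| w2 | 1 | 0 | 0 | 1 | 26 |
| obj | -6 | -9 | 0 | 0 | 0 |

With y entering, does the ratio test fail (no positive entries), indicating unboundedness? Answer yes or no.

Every constraint-row entry in column y is ≤ 0, so increasing y is unbounded.

yes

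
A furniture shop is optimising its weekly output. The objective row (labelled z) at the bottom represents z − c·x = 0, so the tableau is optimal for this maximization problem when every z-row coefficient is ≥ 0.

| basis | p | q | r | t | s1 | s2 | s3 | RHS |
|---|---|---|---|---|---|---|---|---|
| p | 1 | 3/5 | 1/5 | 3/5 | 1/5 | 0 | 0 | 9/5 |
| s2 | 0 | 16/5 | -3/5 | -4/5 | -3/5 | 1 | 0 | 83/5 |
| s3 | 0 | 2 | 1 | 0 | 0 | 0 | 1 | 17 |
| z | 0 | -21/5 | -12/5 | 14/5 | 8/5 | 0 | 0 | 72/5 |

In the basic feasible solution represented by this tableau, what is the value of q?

q is not in the basis, so in the current basic feasible solution q = 0.

0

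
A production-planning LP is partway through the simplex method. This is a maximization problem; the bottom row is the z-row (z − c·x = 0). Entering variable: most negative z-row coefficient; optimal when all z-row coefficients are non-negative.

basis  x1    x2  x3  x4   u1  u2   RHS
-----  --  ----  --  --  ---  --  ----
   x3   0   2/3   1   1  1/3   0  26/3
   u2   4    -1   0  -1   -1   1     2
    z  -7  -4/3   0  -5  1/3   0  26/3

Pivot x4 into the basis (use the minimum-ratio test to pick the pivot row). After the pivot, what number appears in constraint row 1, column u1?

Ratio test on column x4 — row 1: (26/3)/1 = 26/3; row 2: entry -1 ≤ 0. Minimum is 26/3 at row 1 (x3 leaves); pivot element 1.
Divide row 1 by 1; eliminate column x4 from the other rows.
In the new row 1, the u1 entry is the old entry divided by the pivot: (1/3)/1 = 1/3.

1/3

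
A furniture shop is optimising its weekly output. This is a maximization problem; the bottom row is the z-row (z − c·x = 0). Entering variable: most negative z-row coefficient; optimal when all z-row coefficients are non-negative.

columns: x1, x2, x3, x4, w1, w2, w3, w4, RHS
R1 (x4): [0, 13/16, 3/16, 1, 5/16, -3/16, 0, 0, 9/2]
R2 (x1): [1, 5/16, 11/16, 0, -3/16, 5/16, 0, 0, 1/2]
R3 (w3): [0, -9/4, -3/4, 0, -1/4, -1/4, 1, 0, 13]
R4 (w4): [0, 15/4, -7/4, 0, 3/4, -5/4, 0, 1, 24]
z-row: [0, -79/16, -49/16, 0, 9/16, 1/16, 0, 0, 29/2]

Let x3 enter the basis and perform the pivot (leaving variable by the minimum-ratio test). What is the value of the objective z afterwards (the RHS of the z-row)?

Ratio test on column x3 — row 1: (9/2)/(3/16) = 24; row 2: (1/2)/(11/16) = 8/11; row 3: entry -3/4 ≤ 0; row 4: entry -7/4 ≤ 0. Minimum is 8/11 at row 2 (x1 leaves); pivot element 11/16.
Pivot on row 2; the z-row RHS becomes 29/2 − (-49/16)·(8/11) = 184/11.

184/11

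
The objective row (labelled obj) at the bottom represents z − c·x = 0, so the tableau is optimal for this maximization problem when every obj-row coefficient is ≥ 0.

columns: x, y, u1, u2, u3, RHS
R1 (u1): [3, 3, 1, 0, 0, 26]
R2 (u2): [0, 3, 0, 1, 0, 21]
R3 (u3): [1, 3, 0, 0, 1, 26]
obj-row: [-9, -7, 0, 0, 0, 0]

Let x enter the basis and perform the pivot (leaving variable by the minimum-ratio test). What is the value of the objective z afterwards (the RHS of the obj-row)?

Ratio test on column x — row 1: 26/3 = 26/3; row 2: entry 0 ≤ 0; row 3: 26/1 = 26. Minimum is 26/3 at row 1 (u1 leaves); pivot element 3.
Pivot on row 1; the obj-row RHS becomes 0 − (-9)·(26/3) = 78.

78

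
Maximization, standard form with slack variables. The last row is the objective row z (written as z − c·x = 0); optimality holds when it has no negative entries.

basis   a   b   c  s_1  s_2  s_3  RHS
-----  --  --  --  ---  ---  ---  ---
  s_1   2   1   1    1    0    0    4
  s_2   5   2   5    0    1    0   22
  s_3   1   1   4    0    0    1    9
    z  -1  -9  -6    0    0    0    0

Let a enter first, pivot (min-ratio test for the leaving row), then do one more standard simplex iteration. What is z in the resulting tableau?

Ratio test on column a — row 1: 4/2 = 2; row 2: 22/5 = 22/5; row 3: 9/1 = 9. Minimum is 2 at row 1 (s_1 leaves); pivot element 2.
Pivot on row 1; the z-row RHS becomes 0 − (-1)·2 = 2.
Next entering variable (most negative z-row entry -17/2): b.
Ratio test on column b — row 1: 2/(1/2) = 4; row 2: entry -1/2 ≤ 0; row 3: 7/(1/2) = 14. Minimum is 4 at row 1 (a leaves); pivot element 1/2.
After the second pivot the z-row RHS is 2 − (-17/2)·4 = 36.

36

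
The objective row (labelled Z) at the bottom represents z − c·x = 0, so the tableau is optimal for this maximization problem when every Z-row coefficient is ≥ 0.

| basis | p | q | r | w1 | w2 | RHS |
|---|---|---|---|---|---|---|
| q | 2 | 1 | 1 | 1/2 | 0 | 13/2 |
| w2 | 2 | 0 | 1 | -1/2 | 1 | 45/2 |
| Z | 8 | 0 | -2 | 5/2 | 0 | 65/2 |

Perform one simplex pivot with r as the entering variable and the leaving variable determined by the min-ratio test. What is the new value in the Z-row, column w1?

Ratio test on column r — row 1: (13/2)/1 = 13/2; row 2: (45/2)/1 = 45/2. Minimum is 13/2 at row 1 (q leaves); pivot element 1.
Divide row 1 by 1; eliminate column r from the other rows.
Z-row update in column w1: 5/2 − (-2)·(1/2) = 7/2.

7/2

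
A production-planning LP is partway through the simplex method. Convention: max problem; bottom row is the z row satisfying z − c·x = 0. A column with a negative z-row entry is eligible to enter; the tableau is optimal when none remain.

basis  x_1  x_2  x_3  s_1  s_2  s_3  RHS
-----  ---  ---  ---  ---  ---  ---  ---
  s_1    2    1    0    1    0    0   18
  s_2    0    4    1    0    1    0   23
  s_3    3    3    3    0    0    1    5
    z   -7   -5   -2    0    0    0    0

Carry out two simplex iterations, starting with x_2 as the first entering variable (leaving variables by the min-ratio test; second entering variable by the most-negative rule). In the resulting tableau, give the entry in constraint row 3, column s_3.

Ratio test on column x_2 — row 1: 18/1 = 18; row 2: 23/4 = 23/4; row 3: 5/3 = 5/3. Minimum is 5/3 at row 3 (s_3 leaves); pivot element 3.
Divide row 3 by 3; eliminate column x_2 from the other rows.
Second iteration: most negative z-row entry is -2 in column x_1, so x_1 enters.
Ratio test on column x_1 — row 1: (49/3)/1 = 49/3; row 2: entry -4 ≤ 0; row 3: (5/3)/1 = 5/3. Minimum is 5/3 at row 3 (x_2 leaves); pivot element 1.
Divide row 3 by 1; eliminate column x_1 from the other rows.
After both pivots, the entry at constraint row 3, column s_3 is 1/3.

1/3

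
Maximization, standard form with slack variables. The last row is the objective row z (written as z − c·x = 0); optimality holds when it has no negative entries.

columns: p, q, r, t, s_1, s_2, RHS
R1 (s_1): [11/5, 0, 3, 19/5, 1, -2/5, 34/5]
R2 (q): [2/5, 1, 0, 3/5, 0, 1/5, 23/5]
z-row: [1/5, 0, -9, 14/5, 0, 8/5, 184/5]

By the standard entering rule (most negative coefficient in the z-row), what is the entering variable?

r

Negative z-row entries: r: -9.
The most negative is -9 in column r, so r enters.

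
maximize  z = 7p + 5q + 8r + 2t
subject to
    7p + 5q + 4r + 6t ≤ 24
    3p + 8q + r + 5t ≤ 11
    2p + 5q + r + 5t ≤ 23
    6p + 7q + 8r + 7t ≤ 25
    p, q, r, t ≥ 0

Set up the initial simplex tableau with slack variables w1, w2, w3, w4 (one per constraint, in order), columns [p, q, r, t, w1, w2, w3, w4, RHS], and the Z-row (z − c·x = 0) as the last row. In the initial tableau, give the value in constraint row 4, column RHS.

25

The RHS of constraint 4 is b_4 = 25.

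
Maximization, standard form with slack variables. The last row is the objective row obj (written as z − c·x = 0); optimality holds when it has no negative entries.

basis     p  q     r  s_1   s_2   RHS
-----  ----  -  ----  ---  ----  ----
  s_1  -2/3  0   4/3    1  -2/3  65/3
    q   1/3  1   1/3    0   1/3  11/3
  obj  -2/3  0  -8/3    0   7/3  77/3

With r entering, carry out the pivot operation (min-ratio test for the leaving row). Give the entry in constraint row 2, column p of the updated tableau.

Ratio test on column r — row 1: (65/3)/(4/3) = 65/4; row 2: (11/3)/(1/3) = 11. Minimum is 11 at row 2 (q leaves); pivot element 1/3.
Divide row 2 by 1/3; eliminate column r from the other rows.
In the new row 2, the p entry is the old entry divided by the pivot: (1/3)/(1/3) = 1.

1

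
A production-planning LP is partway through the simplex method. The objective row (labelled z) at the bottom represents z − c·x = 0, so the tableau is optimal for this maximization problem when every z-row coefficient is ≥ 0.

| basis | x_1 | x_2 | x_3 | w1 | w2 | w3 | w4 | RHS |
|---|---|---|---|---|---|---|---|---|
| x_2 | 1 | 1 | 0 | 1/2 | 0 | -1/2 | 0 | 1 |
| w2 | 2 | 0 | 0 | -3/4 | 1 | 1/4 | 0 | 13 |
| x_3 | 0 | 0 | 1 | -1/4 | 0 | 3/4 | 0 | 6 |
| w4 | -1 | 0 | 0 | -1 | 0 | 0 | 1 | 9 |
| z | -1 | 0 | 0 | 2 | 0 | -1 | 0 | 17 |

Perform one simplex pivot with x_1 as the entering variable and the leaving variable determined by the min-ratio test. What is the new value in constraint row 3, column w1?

Ratio test on column x_1 — row 1: 1/1 = 1; row 2: 13/2 = 13/2; row 3: entry 0 ≤ 0; row 4: entry -1 ≤ 0. Minimum is 1 at row 1 (x_2 leaves); pivot element 1.
Divide row 1 by 1; eliminate column x_1 from the other rows.
Row 3 update in column w1: -1/4 − 0·(1/2) = -1/4.

-1/4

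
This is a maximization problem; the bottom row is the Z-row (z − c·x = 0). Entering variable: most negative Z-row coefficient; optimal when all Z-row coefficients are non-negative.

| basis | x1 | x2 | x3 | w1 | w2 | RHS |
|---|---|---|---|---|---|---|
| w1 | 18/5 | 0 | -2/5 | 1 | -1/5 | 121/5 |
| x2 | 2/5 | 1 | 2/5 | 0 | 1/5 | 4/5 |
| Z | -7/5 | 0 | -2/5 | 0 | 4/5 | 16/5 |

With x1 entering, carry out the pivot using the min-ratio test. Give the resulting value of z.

Ratio test on column x1 — row 1: (121/5)/(18/5) = 121/18; row 2: (4/5)/(2/5) = 2. Minimum is 2 at row 2 (x2 leaves); pivot element 2/5.
Pivot on row 2; the Z-row RHS becomes 16/5 − (-7/5)·2 = 6.

6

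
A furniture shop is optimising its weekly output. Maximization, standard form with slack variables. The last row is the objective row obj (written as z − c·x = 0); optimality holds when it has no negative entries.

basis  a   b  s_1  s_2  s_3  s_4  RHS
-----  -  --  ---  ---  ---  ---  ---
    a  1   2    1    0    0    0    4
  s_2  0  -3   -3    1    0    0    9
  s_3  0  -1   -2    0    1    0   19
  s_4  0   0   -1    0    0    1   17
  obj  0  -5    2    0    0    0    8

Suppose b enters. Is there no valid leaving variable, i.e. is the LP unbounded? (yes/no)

Column b has positive entries in row(s) 1, so the ratio test bounds it — not unbounded.

no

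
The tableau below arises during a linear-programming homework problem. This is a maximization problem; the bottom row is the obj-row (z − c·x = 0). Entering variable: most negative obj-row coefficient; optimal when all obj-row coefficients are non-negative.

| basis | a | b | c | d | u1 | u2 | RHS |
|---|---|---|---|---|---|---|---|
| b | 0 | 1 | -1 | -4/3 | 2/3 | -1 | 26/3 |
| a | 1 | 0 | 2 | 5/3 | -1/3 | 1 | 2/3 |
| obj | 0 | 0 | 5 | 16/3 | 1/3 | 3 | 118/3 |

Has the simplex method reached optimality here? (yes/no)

Every obj-row coefficient is ≥ 0, so the tableau is optimal.

yes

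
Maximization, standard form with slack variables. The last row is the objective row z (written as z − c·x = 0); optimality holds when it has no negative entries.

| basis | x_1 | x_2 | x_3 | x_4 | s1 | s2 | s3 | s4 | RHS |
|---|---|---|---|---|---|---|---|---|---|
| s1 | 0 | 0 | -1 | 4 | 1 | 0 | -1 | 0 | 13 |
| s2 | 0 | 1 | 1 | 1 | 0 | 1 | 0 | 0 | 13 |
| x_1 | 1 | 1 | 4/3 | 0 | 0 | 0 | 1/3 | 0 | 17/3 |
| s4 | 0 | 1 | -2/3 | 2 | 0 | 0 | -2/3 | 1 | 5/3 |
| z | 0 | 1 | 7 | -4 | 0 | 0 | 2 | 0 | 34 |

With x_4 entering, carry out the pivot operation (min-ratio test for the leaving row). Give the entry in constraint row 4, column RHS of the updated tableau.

5/6

Ratio test on column x_4 — row 1: 13/4 = 13/4; row 2: 13/1 = 13; row 3: entry 0 ≤ 0; row 4: (5/3)/2 = 5/6. Minimum is 5/6 at row 4 (s4 leaves); pivot element 2.
Divide row 4 by 2; eliminate column x_4 from the other rows.
In the new row 4, the RHS entry is the old entry divided by the pivot: (5/3)/2 = 5/6.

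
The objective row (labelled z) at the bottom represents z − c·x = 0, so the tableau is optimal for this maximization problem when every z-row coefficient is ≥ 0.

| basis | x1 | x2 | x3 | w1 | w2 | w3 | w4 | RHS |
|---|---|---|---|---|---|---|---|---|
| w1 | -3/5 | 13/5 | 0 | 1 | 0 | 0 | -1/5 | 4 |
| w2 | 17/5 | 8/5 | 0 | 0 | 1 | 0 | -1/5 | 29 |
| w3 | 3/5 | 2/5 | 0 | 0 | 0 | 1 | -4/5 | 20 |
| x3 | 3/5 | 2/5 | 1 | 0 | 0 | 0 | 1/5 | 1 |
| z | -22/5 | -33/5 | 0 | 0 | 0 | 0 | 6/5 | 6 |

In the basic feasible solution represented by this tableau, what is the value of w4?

0

w4 is not in the basis, so in the current basic feasible solution w4 = 0.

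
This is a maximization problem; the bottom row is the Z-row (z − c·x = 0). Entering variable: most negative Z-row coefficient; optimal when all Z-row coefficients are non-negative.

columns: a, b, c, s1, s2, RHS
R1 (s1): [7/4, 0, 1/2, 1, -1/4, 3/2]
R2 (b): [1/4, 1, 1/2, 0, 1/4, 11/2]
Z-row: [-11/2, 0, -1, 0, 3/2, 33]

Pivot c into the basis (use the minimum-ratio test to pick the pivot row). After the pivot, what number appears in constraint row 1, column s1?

2

Ratio test on column c — row 1: (3/2)/(1/2) = 3; row 2: (11/2)/(1/2) = 11. Minimum is 3 at row 1 (s1 leaves); pivot element 1/2.
Divide row 1 by 1/2; eliminate column c from the other rows.
In the new row 1, the s1 entry is the old entry divided by the pivot: 1/(1/2) = 2.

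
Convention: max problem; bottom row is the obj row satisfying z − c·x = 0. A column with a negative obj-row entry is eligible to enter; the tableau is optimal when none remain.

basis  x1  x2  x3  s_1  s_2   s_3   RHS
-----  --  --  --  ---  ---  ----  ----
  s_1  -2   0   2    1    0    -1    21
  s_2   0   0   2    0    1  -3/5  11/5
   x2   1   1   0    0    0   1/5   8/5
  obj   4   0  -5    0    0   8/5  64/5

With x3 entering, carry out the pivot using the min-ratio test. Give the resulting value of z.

Ratio test on column x3 — row 1: 21/2 = 21/2; row 2: (11/5)/2 = 11/10; row 3: entry 0 ≤ 0. Minimum is 11/10 at row 2 (s_2 leaves); pivot element 2.
Pivot on row 2; the obj-row RHS becomes 64/5 − (-5)·(11/10) = 183/10.

183/10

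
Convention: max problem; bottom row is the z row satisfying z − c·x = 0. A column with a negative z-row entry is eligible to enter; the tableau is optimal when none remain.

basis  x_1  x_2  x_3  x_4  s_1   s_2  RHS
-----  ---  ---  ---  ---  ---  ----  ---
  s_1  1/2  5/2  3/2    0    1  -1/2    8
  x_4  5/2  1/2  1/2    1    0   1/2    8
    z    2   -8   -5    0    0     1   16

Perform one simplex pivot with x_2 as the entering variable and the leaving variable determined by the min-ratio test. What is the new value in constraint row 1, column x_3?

Ratio test on column x_2 — row 1: 8/(5/2) = 16/5; row 2: 8/(1/2) = 16. Minimum is 16/5 at row 1 (s_1 leaves); pivot element 5/2.
Divide row 1 by 5/2; eliminate column x_2 from the other rows.
In the new row 1, the x_3 entry is the old entry divided by the pivot: (3/2)/(5/2) = 3/5.

3/5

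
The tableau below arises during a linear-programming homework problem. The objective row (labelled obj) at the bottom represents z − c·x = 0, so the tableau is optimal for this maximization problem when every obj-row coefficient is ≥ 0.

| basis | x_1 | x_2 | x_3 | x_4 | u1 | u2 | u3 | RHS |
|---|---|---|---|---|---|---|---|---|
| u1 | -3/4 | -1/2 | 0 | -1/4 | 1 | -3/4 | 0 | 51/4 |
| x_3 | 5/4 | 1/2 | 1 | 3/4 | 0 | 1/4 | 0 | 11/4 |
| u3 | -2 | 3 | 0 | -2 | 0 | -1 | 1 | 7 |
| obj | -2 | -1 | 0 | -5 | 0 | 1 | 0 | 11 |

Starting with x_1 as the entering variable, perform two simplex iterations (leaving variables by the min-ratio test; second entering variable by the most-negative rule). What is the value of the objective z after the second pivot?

88/3

Ratio test on column x_1 — row 1: entry -3/4 ≤ 0; row 2: (11/4)/(5/4) = 11/5; row 3: entry -2 ≤ 0. Minimum is 11/5 at row 2 (x_3 leaves); pivot element 5/4.
Pivot on row 2; the obj-row RHS becomes 11 − (-2)·(11/5) = 77/5.
Next entering variable (most negative obj-row entry -19/5): x_4.
Ratio test on column x_4 — row 1: (72/5)/(1/5) = 72; row 2: (11/5)/(3/5) = 11/3; row 3: entry -4/5 ≤ 0. Minimum is 11/3 at row 2 (x_1 leaves); pivot element 3/5.
After the second pivot the obj-row RHS is 77/5 − (-19/5)·(11/3) = 88/3.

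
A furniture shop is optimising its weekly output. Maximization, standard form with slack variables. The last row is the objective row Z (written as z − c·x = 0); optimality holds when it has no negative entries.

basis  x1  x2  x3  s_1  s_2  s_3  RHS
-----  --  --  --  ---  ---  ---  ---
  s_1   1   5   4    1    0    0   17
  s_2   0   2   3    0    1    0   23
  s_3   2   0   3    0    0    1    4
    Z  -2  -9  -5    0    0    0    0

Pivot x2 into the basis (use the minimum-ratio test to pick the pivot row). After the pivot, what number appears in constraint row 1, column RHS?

Ratio test on column x2 — row 1: 17/5 = 17/5; row 2: 23/2 = 23/2; row 3: entry 0 ≤ 0. Minimum is 17/5 at row 1 (s_1 leaves); pivot element 5.
Divide row 1 by 5; eliminate column x2 from the other rows.
In the new row 1, the RHS entry is the old entry divided by the pivot: 17/5 = 17/5.

17/5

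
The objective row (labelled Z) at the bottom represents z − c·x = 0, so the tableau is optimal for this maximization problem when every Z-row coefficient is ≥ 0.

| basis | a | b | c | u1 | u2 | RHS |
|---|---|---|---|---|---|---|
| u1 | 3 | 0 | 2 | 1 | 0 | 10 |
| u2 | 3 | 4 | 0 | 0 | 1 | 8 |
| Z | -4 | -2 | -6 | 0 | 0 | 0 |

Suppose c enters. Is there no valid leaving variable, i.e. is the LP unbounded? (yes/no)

no

Column c has positive entries in row(s) 1, so the ratio test bounds it — not unbounded.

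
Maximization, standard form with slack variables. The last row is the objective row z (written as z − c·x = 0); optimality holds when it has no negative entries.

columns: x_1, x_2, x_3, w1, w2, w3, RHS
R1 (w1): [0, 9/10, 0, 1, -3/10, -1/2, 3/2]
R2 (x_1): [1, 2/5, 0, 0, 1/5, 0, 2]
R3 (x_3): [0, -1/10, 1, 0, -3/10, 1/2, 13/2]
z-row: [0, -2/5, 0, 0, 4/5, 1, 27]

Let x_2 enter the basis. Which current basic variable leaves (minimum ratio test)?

w1

Column x_2 entries and ratios — w1: (3/2)/(9/10) = 5/3; x_1: 2/(2/5) = 5; x_3: -1/10 ≤ 0, skip.
Smallest ratio is 5/3 in the row of w1, so w1 leaves.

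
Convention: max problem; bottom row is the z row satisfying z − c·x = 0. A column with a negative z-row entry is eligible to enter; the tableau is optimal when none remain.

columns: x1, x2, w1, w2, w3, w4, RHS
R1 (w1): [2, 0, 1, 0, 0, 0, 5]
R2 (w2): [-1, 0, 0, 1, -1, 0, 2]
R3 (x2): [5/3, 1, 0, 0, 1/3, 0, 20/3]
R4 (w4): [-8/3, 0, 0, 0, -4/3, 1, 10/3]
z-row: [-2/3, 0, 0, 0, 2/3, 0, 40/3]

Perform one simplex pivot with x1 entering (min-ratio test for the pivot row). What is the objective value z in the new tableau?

Ratio test on column x1 — row 1: 5/2 = 5/2; row 2: entry -1 ≤ 0; row 3: (20/3)/(5/3) = 4; row 4: entry -8/3 ≤ 0. Minimum is 5/2 at row 1 (w1 leaves); pivot element 2.
Pivot on row 1; the z-row RHS becomes 40/3 − (-2/3)·(5/2) = 15.

15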